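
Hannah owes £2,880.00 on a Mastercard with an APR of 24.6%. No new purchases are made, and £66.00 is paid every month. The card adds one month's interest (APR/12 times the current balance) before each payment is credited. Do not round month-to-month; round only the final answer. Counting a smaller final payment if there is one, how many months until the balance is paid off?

111 months

Monthly rate r = 24.6%/12 = 2.05% = 0.0205.
Recurrence: B ← B·(1+r) − £66.00.
Month 1: interest £59.04; balance after payment £2,873.04.
Month 2: interest £58.90; balance after payment £2,865.94.
Closed form: n = −ln(1 − rB₀/P)/ln(1+r) = −ln(0.10545)/ln(1.0205) ≈ 110.851, so the balance reaches zero during payment 111.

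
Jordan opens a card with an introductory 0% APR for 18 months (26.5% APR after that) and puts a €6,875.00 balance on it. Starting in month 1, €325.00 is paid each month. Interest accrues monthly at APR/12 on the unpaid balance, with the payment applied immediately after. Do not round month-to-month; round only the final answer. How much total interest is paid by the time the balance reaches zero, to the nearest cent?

€49.89

Promo months 1–18 at r₀ = 0%/12 = 0; months 19+ at r₁ = 26.5%/12 = 0.0220833.
After month 18 (no interest yet): B = €6,875.00 − 18·€325.00 = €1,025.00.
Then at r₁ with €325.00/mo: n₂ = −ln(1 − r₁·B/P)/ln(1+r₁) ≈ 3.31 → 4 more payments.
Total paid = 21·€325.00 + €99.89 = €6,924.89; interest = €6,924.89 − €6,875.00 = €49.89.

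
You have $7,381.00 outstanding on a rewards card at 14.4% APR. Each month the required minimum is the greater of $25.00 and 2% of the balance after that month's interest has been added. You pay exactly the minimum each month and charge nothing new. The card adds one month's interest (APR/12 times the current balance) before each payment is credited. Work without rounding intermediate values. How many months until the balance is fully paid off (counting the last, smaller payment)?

Monthly rate r = 14.4%/12 = 1.2% = 0.012.
While 2% of the post-interest balance exceeds $25.00, each month B ← (B·(1+r))·(1 − 0.02), i.e. B shrinks by the factor (1+r)·0.98 = 0.99176.
This holds for months 1–217. Entering month 218 the balance is $1,225.59; 2% of the post-interest balance is now below $25.00, so the flat $25.00 minimum applies from here.
From month 218 a fixed $25.00 at rate r clears $1,225.59 in 75 more payments. Total: 217 + 75 = 292 months.

292 months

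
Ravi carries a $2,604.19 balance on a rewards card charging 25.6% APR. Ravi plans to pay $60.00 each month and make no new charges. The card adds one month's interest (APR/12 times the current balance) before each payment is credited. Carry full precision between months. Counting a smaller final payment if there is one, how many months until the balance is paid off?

Monthly rate r = 25.6%/12 = 2.13333% = 0.0213333.
Recurrence: B ← B·(1+r) − $60.00.
Month 1: interest $55.56; balance after payment $2,599.75.
Month 2: interest $55.46; balance after payment $2,595.21.
Closed form: n = −ln(1 − rB₀/P)/ln(1+r) = −ln(0.074066)/ln(1.02133) ≈ 123.303, so the balance reaches zero during payment 124.

124 months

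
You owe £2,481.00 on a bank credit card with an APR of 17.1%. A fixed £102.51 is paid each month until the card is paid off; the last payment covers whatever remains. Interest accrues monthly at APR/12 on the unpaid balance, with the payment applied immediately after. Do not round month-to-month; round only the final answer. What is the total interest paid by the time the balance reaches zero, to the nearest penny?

Monthly rate r = 17.1%/12 = 1.425% = 0.01425.
Payoff takes n = ⌈−ln(1 − rB₀/P)/ln(1+r)⌉ = ⌈29.891⌉ = 30 payments; the last is £91.45.
Total paid = 29·£102.51 + £91.45 = £3,064.24.
Total interest = total paid − principal = £3,064.24 − £2,481.00 = £583.24.

£583.24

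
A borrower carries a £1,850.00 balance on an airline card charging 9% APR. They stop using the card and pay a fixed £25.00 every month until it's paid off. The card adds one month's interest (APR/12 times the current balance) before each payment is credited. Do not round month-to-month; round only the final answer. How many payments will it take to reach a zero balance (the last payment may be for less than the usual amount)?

109 months

Monthly rate r = 9%/12 = 0.75% = 0.0075.
Recurrence: B ← B·(1+r) − £25.00.
Month 1: interest £13.88; balance after payment £1,838.88.
Month 2: interest £13.79; balance after payment £1,827.67.
Closed form: n = −ln(1 − rB₀/P)/ln(1+r) = −ln(0.445)/ln(1.0075) ≈ 108.362, so the balance reaches zero during payment 109.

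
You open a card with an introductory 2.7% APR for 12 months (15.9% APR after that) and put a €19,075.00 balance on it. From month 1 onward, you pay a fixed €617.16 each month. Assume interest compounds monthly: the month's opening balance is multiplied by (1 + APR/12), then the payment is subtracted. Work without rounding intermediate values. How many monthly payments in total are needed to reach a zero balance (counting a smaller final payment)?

35 payments

Promo months 1–12 at r₀ = 2.7%/12 = 0.00225; months 13+ at r₁ = 15.9%/12 = 0.01325.
After month 12: iterate B ← B·(1+r₀) − €617.16 for 12 months → €12,098.19.
Then at r₁ with €617.16/mo: n₂ = −ln(1 − r₁·B/P)/ln(1+r₁) ≈ 22.85 → 23 more payments.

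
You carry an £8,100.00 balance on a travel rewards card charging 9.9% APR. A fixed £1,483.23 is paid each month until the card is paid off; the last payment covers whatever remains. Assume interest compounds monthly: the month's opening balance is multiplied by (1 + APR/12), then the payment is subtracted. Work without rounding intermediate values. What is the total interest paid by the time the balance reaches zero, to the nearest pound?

£224

Monthly rate r = 9.9%/12 = 0.825% = 0.00825.
Payoff takes n = ⌈−ln(1 − rB₀/P)/ln(1+r)⌉ = ⌈5.611⌉ = 6 payments; the last is £907.58.
Total paid = 5·£1,483.23 + £907.58 = £8,323.73.
Total interest = total paid − principal = £8,323.73 − £8,100.00 = £223.73.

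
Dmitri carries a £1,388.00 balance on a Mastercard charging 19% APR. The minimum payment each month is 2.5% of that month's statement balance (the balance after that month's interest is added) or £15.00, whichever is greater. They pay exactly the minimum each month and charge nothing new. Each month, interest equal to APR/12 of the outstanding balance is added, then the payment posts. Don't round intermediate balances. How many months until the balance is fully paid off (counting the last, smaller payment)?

152 months

Monthly rate r = 19%/12 = 1.58333% = 0.0158333.
While 2.5% of the post-interest balance exceeds £15.00, each month B ← (B·(1+r))·(1 − 0.025), i.e. B shrinks by the factor (1+r)·0.975 = 0.99044.
This holds for months 1–89. Entering month 90 the balance is £590.20; 2.5% of the post-interest balance is now below £15.00, so the flat £15.00 minimum applies from here.
From month 90 a fixed £15.00 at rate r clears £590.20 in 63 more payments. Total: 89 + 63 = 152 months.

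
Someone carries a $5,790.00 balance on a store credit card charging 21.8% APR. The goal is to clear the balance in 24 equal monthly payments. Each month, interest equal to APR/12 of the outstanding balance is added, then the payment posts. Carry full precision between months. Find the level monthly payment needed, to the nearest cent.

Monthly rate r = 21.8%/12 = 1.81667% = 0.0181667.
Level-payment amortization: P = B₀·r / (1 − (1+r)^(−n)) = 5790.00·0.0181667 / (1 − 1.01817^(−24)).
Denominator 1 − (1+r)^(−24) = 0.350847093.
P = 105.185 / 0.350847093 ≈ 299.80.

$299.80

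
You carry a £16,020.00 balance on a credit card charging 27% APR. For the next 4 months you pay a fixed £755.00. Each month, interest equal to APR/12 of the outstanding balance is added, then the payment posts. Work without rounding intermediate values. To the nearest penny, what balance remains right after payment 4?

£14,387.73

Monthly rate r = 27%/12 = 2.25% = 0.0225.
Each month: B ← B·(1+r) − £755.00.
Month 1: interest £360.45; balance after payment £15,625.45.
Month 2: interest £351.57; balance after payment £15,222.02.
Month 3: interest £342.50; balance after payment £14,809.52.
Month 4: interest £333.21; balance after payment £14,387.73.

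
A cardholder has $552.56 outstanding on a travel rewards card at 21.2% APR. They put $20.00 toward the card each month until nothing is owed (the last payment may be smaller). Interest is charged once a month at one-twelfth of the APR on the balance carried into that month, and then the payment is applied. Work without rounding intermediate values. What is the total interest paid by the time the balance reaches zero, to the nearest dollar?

Monthly rate r = 21.2%/12 = 1.76667% = 0.0176667.
Payoff takes n = ⌈−ln(1 − rB₀/P)/ln(1+r)⌉ = ⌈38.237⌉ = 39 payments; the last is $4.76.
Total paid = 38·$20.00 + $4.76 = $764.76.
Total interest = total paid − principal = $764.76 − $552.56 = $212.20.

$212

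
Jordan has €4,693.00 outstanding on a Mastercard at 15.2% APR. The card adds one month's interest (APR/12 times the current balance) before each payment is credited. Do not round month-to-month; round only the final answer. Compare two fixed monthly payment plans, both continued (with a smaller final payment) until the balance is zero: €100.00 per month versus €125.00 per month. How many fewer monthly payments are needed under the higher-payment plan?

20 fewer payments

Monthly rate r = 15.2%/12 = 1.26667% = 0.0126667.
At €100.00/mo: n = ⌈−ln(1 − rB₀/P)/ln(1+r)⌉ = 72 payments (last €70.19); total interest = total paid − €4,693.00 = €2,477.19.
At €125.00/mo: 52 payments (last €34.68); total interest €1,716.68.
Payments saved = 72 − 52 = 20.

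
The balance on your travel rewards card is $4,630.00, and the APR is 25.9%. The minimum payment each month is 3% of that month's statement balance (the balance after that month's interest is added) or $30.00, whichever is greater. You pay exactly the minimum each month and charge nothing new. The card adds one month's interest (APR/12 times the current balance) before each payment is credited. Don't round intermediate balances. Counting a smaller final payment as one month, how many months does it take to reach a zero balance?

228 months

Monthly rate r = 25.9%/12 = 2.15833% = 0.0215833.
While 3% of the post-interest balance exceeds $30.00, each month B ← (B·(1+r))·(1 − 0.03), i.e. B shrinks by the factor (1+r)·0.97 = 0.99094.
This holds for months 1–171. Entering month 172 the balance is $975.81; 3% of the post-interest balance is now below $30.00, so the flat $30.00 minimum applies from here.
From month 172 a fixed $30.00 at rate r clears $975.81 in 57 more payments. Total: 171 + 57 = 228 months.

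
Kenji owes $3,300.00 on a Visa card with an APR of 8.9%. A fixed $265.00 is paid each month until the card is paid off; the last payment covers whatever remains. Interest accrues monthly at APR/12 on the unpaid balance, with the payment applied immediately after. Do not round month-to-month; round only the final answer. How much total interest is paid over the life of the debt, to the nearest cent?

$175.40

Monthly rate r = 8.9%/12 = 0.741667% = 0.00741667.
Payoff takes n = ⌈−ln(1 − rB₀/P)/ln(1+r)⌉ = ⌈13.114⌉ = 14 payments; the last is $30.40.
Total paid = 13·$265.00 + $30.40 = $3,475.40.
Total interest = total paid − principal = $3,475.40 − $3,300.00 = $175.40.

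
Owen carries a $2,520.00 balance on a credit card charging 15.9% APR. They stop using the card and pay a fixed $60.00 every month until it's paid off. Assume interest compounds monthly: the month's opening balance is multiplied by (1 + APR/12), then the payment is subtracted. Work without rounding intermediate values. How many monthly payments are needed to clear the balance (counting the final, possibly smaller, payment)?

62 payments

Monthly rate r = 15.9%/12 = 1.325% = 0.01325.
Recurrence: B ← B·(1+r) − $60.00.
Month 1: interest $33.39; balance after payment $2,493.39.
Month 2: interest $33.04; balance after payment $2,466.43.
Closed form: n = −ln(1 − rB₀/P)/ln(1+r) = −ln(0.4435)/ln(1.01325) ≈ 61.768, so the balance reaches zero during payment 62.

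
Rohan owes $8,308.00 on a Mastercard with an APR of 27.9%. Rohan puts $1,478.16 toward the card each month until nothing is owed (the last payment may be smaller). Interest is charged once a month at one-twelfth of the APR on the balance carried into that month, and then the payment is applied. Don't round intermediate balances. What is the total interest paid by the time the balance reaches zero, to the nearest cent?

Monthly rate r = 27.9%/12 = 2.325% = 0.02325.
Payoff takes n = ⌈−ln(1 − rB₀/P)/ln(1+r)⌉ = ⌈6.093⌉ = 7 payments; the last is $138.88.
Total paid = 6·$1,478.16 + $138.88 = $9,007.84.
Total interest = total paid − principal = $9,007.84 − $8,308.00 = $699.84.

$699.84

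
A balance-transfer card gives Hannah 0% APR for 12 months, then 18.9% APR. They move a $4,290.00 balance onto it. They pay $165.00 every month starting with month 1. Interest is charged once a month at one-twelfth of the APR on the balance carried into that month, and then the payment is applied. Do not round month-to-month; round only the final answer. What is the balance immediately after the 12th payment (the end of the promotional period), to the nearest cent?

Promo months 1–12 at r₀ = 0%/12 = 0; months 13+ at r₁ = 18.9%/12 = 0.01575.
After month 12 (no interest yet): B = $4,290.00 − 12·$165.00 = $2,310.00.

$2,310.00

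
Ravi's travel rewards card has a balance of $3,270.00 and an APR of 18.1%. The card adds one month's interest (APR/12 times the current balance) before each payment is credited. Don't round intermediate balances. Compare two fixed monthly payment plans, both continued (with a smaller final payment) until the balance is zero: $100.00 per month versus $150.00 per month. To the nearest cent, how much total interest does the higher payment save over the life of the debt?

$545.11

Monthly rate r = 18.1%/12 = 1.50833% = 0.0150833.
At $100.00/mo: n = ⌈−ln(1 − rB₀/P)/ln(1+r)⌉ = 46 payments (last $40.30); total interest = total paid − $3,270.00 = $1,270.30.
At $150.00/mo: 27 payments (last $95.19); total interest $725.19.
Interest saved = $1,270.30 − $725.19 = $545.11.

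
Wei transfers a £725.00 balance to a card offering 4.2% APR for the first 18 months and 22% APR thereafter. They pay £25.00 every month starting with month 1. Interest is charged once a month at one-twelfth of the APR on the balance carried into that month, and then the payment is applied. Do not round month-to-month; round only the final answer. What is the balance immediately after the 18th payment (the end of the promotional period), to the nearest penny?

Promo months 1–18 at r₀ = 4.2%/12 = 0.0035; months 19+ at r₁ = 22%/12 = 0.0183333.
After month 18: iterate B ← B·(1+r₀) − £25.00 for 18 months → £308.42.

£308.42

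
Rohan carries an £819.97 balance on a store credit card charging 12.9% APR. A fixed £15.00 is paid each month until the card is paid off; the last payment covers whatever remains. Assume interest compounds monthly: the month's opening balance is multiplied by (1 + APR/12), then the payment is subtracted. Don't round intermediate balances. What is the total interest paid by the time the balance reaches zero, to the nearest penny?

£422.77

Monthly rate r = 12.9%/12 = 1.075% = 0.01075.
Payoff takes n = ⌈−ln(1 − rB₀/P)/ln(1+r)⌉ = ⌈82.849⌉ = 83 payments; the last is £12.74.
Total paid = 82·£15.00 + £12.74 = £1,242.74.
Total interest = total paid − principal = £1,242.74 − £819.97 = £422.77.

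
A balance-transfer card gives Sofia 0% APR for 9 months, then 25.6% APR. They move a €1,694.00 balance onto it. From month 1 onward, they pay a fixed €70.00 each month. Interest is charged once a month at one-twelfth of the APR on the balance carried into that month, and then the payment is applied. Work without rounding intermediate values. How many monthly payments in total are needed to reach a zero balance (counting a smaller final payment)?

28 payments

Promo months 1–9 at r₀ = 0%/12 = 0; months 10+ at r₁ = 25.6%/12 = 0.0213333.
After month 9 (no interest yet): B = €1,694.00 − 9·€70.00 = €1,064.00.
Then at r₁ with €70.00/mo: n₂ = −ln(1 − r₁·B/P)/ln(1+r₁) ≈ 18.57 → 19 more payments.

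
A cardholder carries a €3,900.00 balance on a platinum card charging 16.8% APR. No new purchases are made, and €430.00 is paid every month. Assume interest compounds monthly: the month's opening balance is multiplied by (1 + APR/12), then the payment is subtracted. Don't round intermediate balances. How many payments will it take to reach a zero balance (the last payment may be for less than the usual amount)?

10 months

Monthly rate r = 16.8%/12 = 1.4% = 0.014.
Recurrence: B ← B·(1+r) − €430.00.
Month 1: interest €54.60; balance after payment €3,524.60.
Month 2: interest €49.34; balance after payment €3,143.94.
Closed form: n = −ln(1 − rB₀/P)/ln(1+r) = −ln(0.87302)/ln(1.014) ≈ 9.767, so the balance reaches zero during payment 10.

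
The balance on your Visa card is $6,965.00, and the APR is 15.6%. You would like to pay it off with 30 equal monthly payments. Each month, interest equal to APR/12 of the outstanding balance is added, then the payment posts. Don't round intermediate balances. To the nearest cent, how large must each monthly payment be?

Monthly rate r = 15.6%/12 = 1.3% = 0.013.
Level-payment amortization: P = B₀·r / (1 − (1+r)^(−n)) = 6965.00·0.013 / (1 − 1.013^(−30)).
Denominator 1 − (1+r)^(−30) = 0.321239378.
P = 90.545 / 0.321239378 ≈ 281.86.

$281.86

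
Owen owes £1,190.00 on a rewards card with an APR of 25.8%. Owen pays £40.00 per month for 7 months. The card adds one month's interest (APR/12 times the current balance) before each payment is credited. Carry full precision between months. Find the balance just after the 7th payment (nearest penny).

£1,082.35

Monthly rate r = 25.8%/12 = 2.15% = 0.0215.
Each month: B ← B·(1+r) − £40.00.
Month 1: interest £25.59; balance after payment £1,175.59.
Month 2: interest £25.28; balance after payment £1,160.86.
Month 3: interest £24.96; balance after payment £1,145.82.
Month 4: interest £24.64; balance after payment £1,130.45.
Month 5: interest £24.30; balance after payment £1,114.76.
Month 6: interest £23.97; balance after payment £1,098.73.
Month 7: interest £23.62; balance after payment £1,082.35.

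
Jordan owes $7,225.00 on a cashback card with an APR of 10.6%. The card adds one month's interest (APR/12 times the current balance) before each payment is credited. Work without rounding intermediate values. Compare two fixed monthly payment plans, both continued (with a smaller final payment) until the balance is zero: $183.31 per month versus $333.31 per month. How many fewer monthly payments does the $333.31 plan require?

Monthly rate r = 10.6%/12 = 0.883333% = 0.00883333.
At $183.31/mo: n = ⌈−ln(1 − rB₀/P)/ln(1+r)⌉ = 49 payments (last $121.38); total interest = total paid − $7,225.00 = $1,695.26.
At $333.31/mo: 25 payments (last $56.13); total interest $830.57.
Payments saved = 49 − 25 = 24.

24 fewer payments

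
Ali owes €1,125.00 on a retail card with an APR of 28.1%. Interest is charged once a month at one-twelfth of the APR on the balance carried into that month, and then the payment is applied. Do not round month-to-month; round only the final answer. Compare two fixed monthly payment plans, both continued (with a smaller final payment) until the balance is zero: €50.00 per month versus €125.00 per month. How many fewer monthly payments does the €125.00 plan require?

22 fewer payments

Monthly rate r = 28.1%/12 = 2.34167% = 0.0234167.
At €50.00/mo: n = ⌈−ln(1 − rB₀/P)/ln(1+r)⌉ = 33 payments (last €16.76); total interest = total paid − €1,125.00 = €491.76.
At €125.00/mo: 11 payments (last €28.36); total interest €153.36.
Payments saved = 33 − 11 = 22.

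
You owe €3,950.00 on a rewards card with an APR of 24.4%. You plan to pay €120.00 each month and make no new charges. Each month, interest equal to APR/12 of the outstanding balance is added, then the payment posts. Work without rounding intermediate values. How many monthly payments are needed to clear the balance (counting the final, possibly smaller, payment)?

55 payments

Monthly rate r = 24.4%/12 = 2.03333% = 0.0203333.
Recurrence: B ← B·(1+r) − €120.00.
Month 1: interest €80.32; balance after payment €3,910.32.
Month 2: interest €79.51; balance after payment €3,869.83.
Closed form: n = −ln(1 − rB₀/P)/ln(1+r) = −ln(0.33069)/ln(1.02033) ≈ 54.972, so the balance reaches zero during payment 55.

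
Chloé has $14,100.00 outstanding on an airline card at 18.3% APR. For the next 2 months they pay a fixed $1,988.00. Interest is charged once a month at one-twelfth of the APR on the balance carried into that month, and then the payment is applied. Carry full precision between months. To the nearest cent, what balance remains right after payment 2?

$10,527.01

Monthly rate r = 18.3%/12 = 1.525% = 0.01525.
Each month: B ← B·(1+r) − $1,988.00.
Month 1: interest $215.03; balance after payment $12,327.02.
Month 2: interest $187.99; balance after payment $10,527.01.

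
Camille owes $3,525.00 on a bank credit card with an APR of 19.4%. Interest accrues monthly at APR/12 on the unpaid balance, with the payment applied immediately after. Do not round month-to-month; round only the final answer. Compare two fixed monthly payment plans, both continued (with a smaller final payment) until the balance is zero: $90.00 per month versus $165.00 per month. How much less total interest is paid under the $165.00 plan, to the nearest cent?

Monthly rate r = 19.4%/12 = 1.61667% = 0.0161667.
At $90.00/mo: n = ⌈−ln(1 − rB₀/P)/ln(1+r)⌉ = 63 payments (last $48.48); total interest = total paid − $3,525.00 = $2,103.48.
At $165.00/mo: 27 payments (last $69.53); total interest $834.53.
Interest saved = $2,103.48 − $834.53 = $1,268.95.

$1,268.95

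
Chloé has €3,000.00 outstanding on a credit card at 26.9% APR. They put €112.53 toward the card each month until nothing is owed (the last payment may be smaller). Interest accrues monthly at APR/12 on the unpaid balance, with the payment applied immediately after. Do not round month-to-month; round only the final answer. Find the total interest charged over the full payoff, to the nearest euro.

Monthly rate r = 26.9%/12 = 2.24167% = 0.0224167.
Payoff takes n = ⌈−ln(1 − rB₀/P)/ln(1+r)⌉ = ⌈41.064⌉ = 42 payments; the last is €7.29.
Total paid = 41·€112.53 + €7.29 = €4,621.02.
Total interest = total paid − principal = €4,621.02 − €3,000.00 = €1,621.02.

€1,621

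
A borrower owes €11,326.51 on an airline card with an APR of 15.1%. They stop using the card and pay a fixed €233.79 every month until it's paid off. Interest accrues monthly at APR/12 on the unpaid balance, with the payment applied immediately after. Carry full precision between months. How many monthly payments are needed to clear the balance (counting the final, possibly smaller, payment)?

76 months

Monthly rate r = 15.1%/12 = 1.25833% = 0.0125833.
Recurrence: B ← B·(1+r) − €233.79.
Month 1: interest €142.53; balance after payment €11,235.25.
Month 2: interest €141.38; balance after payment €11,142.83.
Closed form: n = −ln(1 − rB₀/P)/ln(1+r) = −ln(0.39037)/ln(1.01258) ≈ 75.224, so the balance reaches zero during payment 76.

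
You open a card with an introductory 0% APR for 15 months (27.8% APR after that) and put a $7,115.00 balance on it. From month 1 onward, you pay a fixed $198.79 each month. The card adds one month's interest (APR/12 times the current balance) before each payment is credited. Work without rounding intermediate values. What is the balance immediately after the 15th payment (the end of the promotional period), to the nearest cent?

Promo months 1–15 at r₀ = 0%/12 = 0; months 16+ at r₁ = 27.8%/12 = 0.0231667.
After month 15 (no interest yet): B = $7,115.00 − 15·$198.79 = $4,133.15.

$4,133.15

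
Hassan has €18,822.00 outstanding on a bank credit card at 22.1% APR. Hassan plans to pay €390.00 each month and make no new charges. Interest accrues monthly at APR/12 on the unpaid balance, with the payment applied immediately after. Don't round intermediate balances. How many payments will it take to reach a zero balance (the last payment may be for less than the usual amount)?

121 months

Monthly rate r = 22.1%/12 = 1.84167% = 0.0184167.
Recurrence: B ← B·(1+r) − €390.00.
Month 1: interest €346.64; balance after payment €18,778.64.
Month 2: interest €345.84; balance after payment €18,734.48.
Closed form: n = −ln(1 − rB₀/P)/ln(1+r) = −ln(0.11118)/ln(1.01842) ≈ 120.366, so the balance reaches zero during payment 121.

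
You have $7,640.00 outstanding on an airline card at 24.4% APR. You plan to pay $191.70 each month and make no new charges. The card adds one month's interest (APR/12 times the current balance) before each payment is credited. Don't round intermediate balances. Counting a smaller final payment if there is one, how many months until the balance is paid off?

83 payments

Monthly rate r = 24.4%/12 = 2.03333% = 0.0203333.
Recurrence: B ← B·(1+r) − $191.70.
Month 1: interest $155.35; balance after payment $7,603.65.
Month 2: interest $154.61; balance after payment $7,566.55.
Closed form: n = −ln(1 − rB₀/P)/ln(1+r) = −ln(0.18964)/ln(1.02033) ≈ 82.598, so the balance reaches zero during payment 83.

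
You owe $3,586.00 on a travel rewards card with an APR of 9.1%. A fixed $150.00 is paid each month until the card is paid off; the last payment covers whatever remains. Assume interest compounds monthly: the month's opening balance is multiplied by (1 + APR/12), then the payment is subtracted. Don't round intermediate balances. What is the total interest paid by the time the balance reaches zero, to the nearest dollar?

Monthly rate r = 9.1%/12 = 0.758333% = 0.00758333.
Payoff takes n = ⌈−ln(1 − rB₀/P)/ln(1+r)⌉ = ⌈26.477⌉ = 27 payments; the last is $71.72.
Total paid = 26·$150.00 + $71.72 = $3,971.72.
Total interest = total paid − principal = $3,971.72 − $3,586.00 = $385.72.

$386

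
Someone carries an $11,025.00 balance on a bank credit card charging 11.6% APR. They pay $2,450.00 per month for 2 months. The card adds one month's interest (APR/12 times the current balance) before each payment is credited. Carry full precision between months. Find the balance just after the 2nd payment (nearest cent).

$6,315.50

Monthly rate r = 11.6%/12 = 0.966667% = 0.00966667.
Each month: B ← B·(1+r) − $2,450.00.
Month 1: interest $106.58; balance after payment $8,681.58.
Month 2: interest $83.92; balance after payment $6,315.50.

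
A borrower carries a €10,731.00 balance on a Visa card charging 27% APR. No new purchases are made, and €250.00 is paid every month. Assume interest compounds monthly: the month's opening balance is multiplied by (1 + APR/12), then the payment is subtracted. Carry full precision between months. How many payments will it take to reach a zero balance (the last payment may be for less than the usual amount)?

152 payments

Monthly rate r = 27%/12 = 2.25% = 0.0225.
Recurrence: B ← B·(1+r) − €250.00.
Month 1: interest €241.45; balance after payment €10,722.45.
Month 2: interest €241.26; balance after payment €10,713.70.
Closed form: n = −ln(1 − rB₀/P)/ln(1+r) = −ln(0.03421)/ln(1.0225) ≈ 151.692, so the balance reaches zero during payment 152.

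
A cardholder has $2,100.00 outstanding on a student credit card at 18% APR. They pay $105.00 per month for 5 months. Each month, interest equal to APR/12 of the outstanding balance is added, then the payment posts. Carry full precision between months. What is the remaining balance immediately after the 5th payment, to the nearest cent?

Monthly rate r = 18%/12 = 1.5% = 0.015.
Each month: B ← B·(1+r) − $105.00.
Month 1: interest $31.50; balance after payment $2,026.50.
Month 2: interest $30.40; balance after payment $1,951.90.
Month 3: interest $29.28; balance after payment $1,876.18.
Month 4: interest $28.14; balance after payment $1,799.32.
Month 5: interest $26.99; balance after payment $1,721.31.

$1,721.31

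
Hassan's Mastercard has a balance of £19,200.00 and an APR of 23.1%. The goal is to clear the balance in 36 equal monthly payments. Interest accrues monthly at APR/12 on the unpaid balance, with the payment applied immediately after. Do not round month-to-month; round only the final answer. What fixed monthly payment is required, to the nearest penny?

Monthly rate r = 23.1%/12 = 1.925% = 0.01925.
Level-payment amortization: P = B₀·r / (1 − (1+r)^(−n)) = 19200.00·0.01925 / (1 − 1.01925^(−36)).
Denominator 1 − (1+r)^(−36) = 0.49662218.
P = 369.6 / 0.49662218 ≈ 744.23.

£744.23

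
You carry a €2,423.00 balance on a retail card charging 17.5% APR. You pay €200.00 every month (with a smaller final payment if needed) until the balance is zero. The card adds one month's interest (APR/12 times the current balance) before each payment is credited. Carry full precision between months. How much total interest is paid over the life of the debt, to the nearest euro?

€263

Monthly rate r = 17.5%/12 = 1.45833% = 0.0145833.
Payoff takes n = ⌈−ln(1 − rB₀/P)/ln(1+r)⌉ = ⌈13.428⌉ = 14 payments; the last is €85.90.
Total paid = 13·€200.00 + €85.90 = €2,685.90.
Total interest = total paid − principal = €2,685.90 − €2,423.00 = €262.90.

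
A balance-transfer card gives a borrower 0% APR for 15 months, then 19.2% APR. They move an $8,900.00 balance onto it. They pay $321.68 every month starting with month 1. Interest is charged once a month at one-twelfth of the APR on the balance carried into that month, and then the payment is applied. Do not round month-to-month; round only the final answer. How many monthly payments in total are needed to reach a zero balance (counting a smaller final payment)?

Promo months 1–15 at r₀ = 0%/12 = 0; months 16+ at r₁ = 19.2%/12 = 0.016.
After month 15 (no interest yet): B = $8,900.00 − 15·$321.68 = $4,074.80.
Then at r₁ with $321.68/mo: n₂ = −ln(1 − r₁·B/P)/ln(1+r₁) ≈ 14.27 → 15 more payments.

30 months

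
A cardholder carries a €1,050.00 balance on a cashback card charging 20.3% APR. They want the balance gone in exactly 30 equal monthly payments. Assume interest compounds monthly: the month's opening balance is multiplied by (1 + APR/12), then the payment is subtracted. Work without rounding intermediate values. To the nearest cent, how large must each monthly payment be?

€44.92

Monthly rate r = 20.3%/12 = 1.69167% = 0.0169167.
Level-payment amortization: P = B₀·r / (1 − (1+r)^(−n)) = 1050.00·0.0169167 / (1 − 1.01692^(−30)).
Denominator 1 − (1+r)^(−30) = 0.395440509.
P = 17.7625 / 0.395440509 ≈ 44.92.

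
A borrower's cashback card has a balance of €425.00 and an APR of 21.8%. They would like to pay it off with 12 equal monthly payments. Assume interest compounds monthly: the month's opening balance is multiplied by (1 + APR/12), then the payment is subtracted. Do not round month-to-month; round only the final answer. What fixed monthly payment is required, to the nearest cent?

Monthly rate r = 21.8%/12 = 1.81667% = 0.0181667.
Level-payment amortization: P = B₀·r / (1 − (1+r)^(−n)) = 425.00·0.0181667 / (1 − 1.01817^(−12)).
Denominator 1 − (1+r)^(−12) = 0.194299741.
P = 7.72083 / 0.194299741 ≈ 39.74.

€39.74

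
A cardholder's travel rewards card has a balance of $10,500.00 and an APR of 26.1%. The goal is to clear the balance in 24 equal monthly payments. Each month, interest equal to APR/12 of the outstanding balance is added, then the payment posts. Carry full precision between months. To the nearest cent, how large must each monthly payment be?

$566.21

Monthly rate r = 26.1%/12 = 2.175% = 0.02175.
Level-payment amortization: P = B₀·r / (1 − (1+r)^(−n)) = 10500.00·0.02175 / (1 − 1.02175^(−24)).
Denominator 1 − (1+r)^(−24) = 0.403337853.
P = 228.375 / 0.403337853 ≈ 566.21.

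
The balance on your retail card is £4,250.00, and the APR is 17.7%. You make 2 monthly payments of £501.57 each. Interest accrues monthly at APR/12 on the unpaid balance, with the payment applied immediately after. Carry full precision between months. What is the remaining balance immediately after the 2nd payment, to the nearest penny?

Monthly rate r = 17.7%/12 = 1.475% = 0.01475.
Each month: B ← B·(1+r) − £501.57.
Month 1: interest £62.69; balance after payment £3,811.12.
Month 2: interest £56.21; balance after payment £3,365.76.

£3,365.76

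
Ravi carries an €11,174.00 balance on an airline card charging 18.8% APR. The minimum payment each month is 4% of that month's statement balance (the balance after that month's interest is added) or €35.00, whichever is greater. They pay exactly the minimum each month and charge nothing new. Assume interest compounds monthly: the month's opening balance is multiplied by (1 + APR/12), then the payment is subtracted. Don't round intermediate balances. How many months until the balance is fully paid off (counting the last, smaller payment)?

Monthly rate r = 18.8%/12 = 1.56667% = 0.0156667.
While 4% of the post-interest balance exceeds €35.00, each month B ← (B·(1+r))·(1 − 0.04), i.e. B shrinks by the factor (1+r)·0.96 = 0.97504.
This holds for months 1–102. Entering month 103 the balance is €848.20; 4% of the post-interest balance is now below €35.00, so the flat €35.00 minimum applies from here.
From month 103 a fixed €35.00 at rate r clears €848.20 in 31 more payments. Total: 102 + 31 = 133 months.

133 months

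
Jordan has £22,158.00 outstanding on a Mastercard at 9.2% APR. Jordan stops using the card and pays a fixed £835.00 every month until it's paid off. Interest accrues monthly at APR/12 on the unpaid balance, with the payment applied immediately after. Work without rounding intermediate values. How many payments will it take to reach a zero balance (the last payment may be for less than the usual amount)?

Monthly rate r = 9.2%/12 = 0.766667% = 0.00766667.
Recurrence: B ← B·(1+r) − £835.00.
Month 1: interest £169.88; balance after payment £21,492.88.
Month 2: interest £164.78; balance after payment £20,822.66.
Closed form: n = −ln(1 − rB₀/P)/ln(1+r) = −ln(0.79655)/ln(1.00767) ≈ 29.782, so the balance reaches zero during payment 30.

30 payments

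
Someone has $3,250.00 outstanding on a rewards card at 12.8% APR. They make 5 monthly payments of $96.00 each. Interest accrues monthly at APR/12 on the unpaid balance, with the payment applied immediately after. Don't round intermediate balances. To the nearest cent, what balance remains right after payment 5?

$2,936.72

Monthly rate r = 12.8%/12 = 1.06667% = 0.0106667.
Each month: B ← B·(1+r) − $96.00.
Month 1: interest $34.67; balance after payment $3,188.67.
Month 2: interest $34.01; balance after payment $3,126.68.
Month 3: interest $33.35; balance after payment $3,064.03.
Month 4: interest $32.68; balance after payment $3,000.71.
Month 5: interest $32.01; balance after payment $2,936.72.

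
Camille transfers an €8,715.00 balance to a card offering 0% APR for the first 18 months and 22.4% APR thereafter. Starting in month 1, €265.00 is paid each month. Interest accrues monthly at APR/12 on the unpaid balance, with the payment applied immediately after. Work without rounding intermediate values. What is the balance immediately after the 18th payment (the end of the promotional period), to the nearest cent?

Promo months 1–18 at r₀ = 0%/12 = 0; months 19+ at r₁ = 22.4%/12 = 0.0186667.
After month 18 (no interest yet): B = €8,715.00 − 18·€265.00 = €3,945.00.

€3,945.00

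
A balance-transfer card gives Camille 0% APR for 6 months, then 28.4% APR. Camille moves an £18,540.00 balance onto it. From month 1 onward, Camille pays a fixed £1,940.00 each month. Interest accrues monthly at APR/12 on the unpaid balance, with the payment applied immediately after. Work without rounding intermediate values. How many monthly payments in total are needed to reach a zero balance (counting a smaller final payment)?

10 payments

Promo months 1–6 at r₀ = 0%/12 = 0; months 7+ at r₁ = 28.4%/12 = 0.0236667.
After month 6 (no interest yet): B = £18,540.00 − 6·£1,940.00 = £6,900.00.
Then at r₁ with £1,940.00/mo: n₂ = −ln(1 − r₁·B/P)/ln(1+r₁) ≈ 3.76 → 4 more payments.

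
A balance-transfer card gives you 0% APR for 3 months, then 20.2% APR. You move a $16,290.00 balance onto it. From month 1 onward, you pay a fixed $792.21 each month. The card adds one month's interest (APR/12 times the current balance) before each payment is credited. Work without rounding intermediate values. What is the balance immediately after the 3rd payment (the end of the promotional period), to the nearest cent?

Promo months 1–3 at r₀ = 0%/12 = 0; months 4+ at r₁ = 20.2%/12 = 0.0168333.
After month 3 (no interest yet): B = $16,290.00 − 3·$792.21 = $13,913.37.

$13,913.37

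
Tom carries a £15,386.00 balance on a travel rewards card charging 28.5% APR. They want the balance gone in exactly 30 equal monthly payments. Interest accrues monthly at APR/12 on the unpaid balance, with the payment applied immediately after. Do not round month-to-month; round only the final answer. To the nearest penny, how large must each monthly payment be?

Monthly rate r = 28.5%/12 = 2.375% = 0.02375.
Level-payment amortization: P = B₀·r / (1 − (1+r)^(−n)) = 15386.00·0.02375 / (1 − 1.02375^(−30)).
Denominator 1 − (1+r)^(−30) = 0.505481484.
P = 365.418 / 0.505481484 ≈ 722.91.

£722.91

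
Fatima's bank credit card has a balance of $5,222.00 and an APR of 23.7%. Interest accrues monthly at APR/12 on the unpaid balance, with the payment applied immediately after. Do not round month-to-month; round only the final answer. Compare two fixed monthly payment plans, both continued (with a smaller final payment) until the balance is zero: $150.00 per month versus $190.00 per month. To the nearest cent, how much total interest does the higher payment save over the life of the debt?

Monthly rate r = 23.7%/12 = 1.975% = 0.01975.
At $150.00/mo: n = ⌈−ln(1 − rB₀/P)/ln(1+r)⌉ = 60 payments (last $72.93); total interest = total paid − $5,222.00 = $3,700.93.
At $190.00/mo: 41 payments (last $3.56); total interest $2,381.56.
Interest saved = $3,700.93 − $2,381.56 = $1,319.37.

$1,319.37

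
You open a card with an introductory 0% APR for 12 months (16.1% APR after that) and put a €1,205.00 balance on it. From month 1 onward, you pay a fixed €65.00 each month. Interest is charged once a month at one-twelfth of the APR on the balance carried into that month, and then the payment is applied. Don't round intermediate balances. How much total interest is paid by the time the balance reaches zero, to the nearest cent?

€22.83

Promo months 1–12 at r₀ = 0%/12 = 0; months 13+ at r₁ = 16.1%/12 = 0.0134167.
After month 12 (no interest yet): B = €1,205.00 − 12·€65.00 = €425.00.
Then at r₁ with €65.00/mo: n₂ = −ln(1 − r₁·B/P)/ln(1+r₁) ≈ 6.89 → 7 more payments.
Total paid = 18·€65.00 + €57.83 = €1,227.83; interest = €1,227.83 − €1,205.00 = €22.83.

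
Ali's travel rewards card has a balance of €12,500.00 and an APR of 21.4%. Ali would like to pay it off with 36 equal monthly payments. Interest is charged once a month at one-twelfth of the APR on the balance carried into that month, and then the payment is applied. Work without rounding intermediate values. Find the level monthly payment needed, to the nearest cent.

€473.51

Monthly rate r = 21.4%/12 = 1.78333% = 0.0178333.
Level-payment amortization: P = B₀·r / (1 − (1+r)^(−n)) = 12500.00·0.0178333 / (1 − 1.01783^(−36)).
Denominator 1 − (1+r)^(−36) = 0.470775558.
P = 222.917 / 0.470775558 ≈ 473.51.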